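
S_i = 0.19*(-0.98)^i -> [0.19, -0.19, 0.18, -0.18, 0.18]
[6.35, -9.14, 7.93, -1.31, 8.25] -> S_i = Random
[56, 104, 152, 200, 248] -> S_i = 56 + 48*i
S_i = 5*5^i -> [5, 25, 125, 625, 3125]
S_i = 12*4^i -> [12, 48, 192, 768, 3072]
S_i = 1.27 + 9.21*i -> [1.27, 10.48, 19.69, 28.9, 38.11]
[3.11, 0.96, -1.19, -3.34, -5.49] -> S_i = 3.11 + -2.15*i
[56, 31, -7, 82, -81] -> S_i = Random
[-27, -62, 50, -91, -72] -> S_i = Random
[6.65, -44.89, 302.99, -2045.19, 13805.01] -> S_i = 6.65*(-6.75)^i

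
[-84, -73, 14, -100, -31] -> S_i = Random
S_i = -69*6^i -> [-69, -414, -2484, -14904, -89424]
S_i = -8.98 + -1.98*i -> [-8.98, -10.96, -12.94, -14.92, -16.9]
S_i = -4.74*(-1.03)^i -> [-4.74, 4.88, -5.03, 5.18, -5.33]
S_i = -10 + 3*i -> [-10, -7, -4, -1, 2]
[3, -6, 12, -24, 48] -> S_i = 3*-2^i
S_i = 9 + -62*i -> [9, -53, -115, -177, -239]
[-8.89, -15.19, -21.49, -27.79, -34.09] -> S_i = -8.89 + -6.30*i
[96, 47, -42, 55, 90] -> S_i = Random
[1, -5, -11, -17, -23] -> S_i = 1 + -6*i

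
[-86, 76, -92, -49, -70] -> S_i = Random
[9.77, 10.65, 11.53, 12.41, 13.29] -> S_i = 9.77 + 0.88*i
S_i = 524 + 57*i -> [524, 581, 638, 695, 752]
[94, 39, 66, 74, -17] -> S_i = Random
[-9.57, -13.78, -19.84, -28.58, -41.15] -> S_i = -9.57*1.44^i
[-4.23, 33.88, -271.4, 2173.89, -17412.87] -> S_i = -4.23*(-8.01)^i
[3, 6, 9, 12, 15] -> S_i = 3 + 3*i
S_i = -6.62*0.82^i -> [-6.62, -5.43, -4.45, -3.65, -2.99]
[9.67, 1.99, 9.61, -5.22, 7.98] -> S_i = Random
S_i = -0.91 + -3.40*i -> [-0.91, -4.31, -7.71, -11.11, -14.51]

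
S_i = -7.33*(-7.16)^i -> [-7.33, 52.48, -375.78, 2690.56, -19264.43]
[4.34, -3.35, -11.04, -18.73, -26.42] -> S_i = 4.34 + -7.69*i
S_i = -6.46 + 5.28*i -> [-6.46, -1.18, 4.1, 9.38, 14.66]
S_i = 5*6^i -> [5, 30, 180, 1080, 6480]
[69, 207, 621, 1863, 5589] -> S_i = 69*3^i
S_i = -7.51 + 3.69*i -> [-7.51, -3.82, -0.13, 3.56, 7.25]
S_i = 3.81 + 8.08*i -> [3.81, 11.89, 19.97, 28.05, 36.13]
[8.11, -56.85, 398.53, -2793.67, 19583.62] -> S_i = 8.11*(-7.01)^i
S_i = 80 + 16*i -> [80, 96, 112, 128, 144]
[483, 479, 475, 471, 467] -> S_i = 483 + -4*i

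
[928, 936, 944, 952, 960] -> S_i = 928 + 8*i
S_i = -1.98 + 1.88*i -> [-1.98, -0.1, 1.78, 3.66, 5.54]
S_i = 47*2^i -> [47, 94, 188, 376, 752]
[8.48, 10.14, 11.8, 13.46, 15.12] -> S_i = 8.48 + 1.66*i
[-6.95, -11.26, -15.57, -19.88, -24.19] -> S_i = -6.95 + -4.31*i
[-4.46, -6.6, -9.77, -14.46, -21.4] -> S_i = -4.46*1.48^i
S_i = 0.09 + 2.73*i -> [0.09, 2.82, 5.55, 8.28, 11.01]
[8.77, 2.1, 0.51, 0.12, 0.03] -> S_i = 8.77*0.24^i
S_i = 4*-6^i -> [4, -24, 144, -864, 5184]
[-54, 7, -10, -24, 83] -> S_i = Random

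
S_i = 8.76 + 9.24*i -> [8.76, 18.0, 27.24, 36.48, 45.72]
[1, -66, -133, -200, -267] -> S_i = 1 + -67*i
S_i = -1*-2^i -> [-1, 2, -4, 8, -16]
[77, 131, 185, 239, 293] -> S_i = 77 + 54*i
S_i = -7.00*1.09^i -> [-7.0, -7.63, -8.32, -9.07, -9.88]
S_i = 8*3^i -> [8, 24, 72, 216, 648]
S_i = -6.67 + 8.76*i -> [-6.67, 2.09, 10.85, 19.61, 28.37]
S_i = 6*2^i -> [6, 12, 24, 48, 96]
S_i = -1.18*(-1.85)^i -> [-1.18, 2.18, -4.04, 7.47, -13.82]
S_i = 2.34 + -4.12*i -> [2.34, -1.78, -5.9, -10.02, -14.14]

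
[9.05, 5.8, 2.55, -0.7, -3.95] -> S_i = 9.05 + -3.25*i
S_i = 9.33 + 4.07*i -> [9.33, 13.4, 17.47, 21.54, 25.61]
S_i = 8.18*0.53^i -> [8.18, 4.34, 2.3, 1.22, 0.65]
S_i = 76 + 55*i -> [76, 131, 186, 241, 296]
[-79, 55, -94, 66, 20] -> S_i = Random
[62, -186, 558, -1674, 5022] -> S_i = 62*-3^i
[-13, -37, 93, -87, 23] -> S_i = Random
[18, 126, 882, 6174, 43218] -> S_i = 18*7^i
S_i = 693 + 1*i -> [693, 694, 695, 696, 697]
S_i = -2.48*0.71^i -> [-2.48, -1.76, -1.25, -0.89, -0.63]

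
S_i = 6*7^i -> [6, 42, 294, 2058, 14406]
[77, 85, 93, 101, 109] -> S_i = 77 + 8*i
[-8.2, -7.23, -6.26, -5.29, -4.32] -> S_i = -8.20 + 0.97*i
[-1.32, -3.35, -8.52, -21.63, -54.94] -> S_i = -1.32*2.54^i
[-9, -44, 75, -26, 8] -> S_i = Random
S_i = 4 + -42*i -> [4, -38, -80, -122, -164]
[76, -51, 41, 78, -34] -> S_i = Random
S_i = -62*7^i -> [-62, -434, -3038, -21266, -148862]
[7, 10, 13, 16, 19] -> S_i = 7 + 3*i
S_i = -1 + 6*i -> [-1, 5, 11, 17, 23]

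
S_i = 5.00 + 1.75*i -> [5.0, 6.75, 8.5, 10.25, 12.0]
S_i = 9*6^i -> [9, 54, 324, 1944, 11664]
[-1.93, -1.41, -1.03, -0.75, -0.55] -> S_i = -1.93*0.73^i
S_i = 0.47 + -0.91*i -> [0.47, -0.44, -1.35, -2.26, -3.17]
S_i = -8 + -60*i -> [-8, -68, -128, -188, -248]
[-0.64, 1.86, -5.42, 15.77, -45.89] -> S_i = -0.64*(-2.91)^i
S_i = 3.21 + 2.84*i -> [3.21, 6.05, 8.89, 11.73, 14.57]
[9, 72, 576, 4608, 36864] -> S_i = 9*8^i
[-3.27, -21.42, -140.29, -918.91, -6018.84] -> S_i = -3.27*6.55^i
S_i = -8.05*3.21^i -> [-8.05, -25.84, -82.95, -266.26, -854.7]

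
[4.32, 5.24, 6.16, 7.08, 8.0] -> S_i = 4.32 + 0.92*i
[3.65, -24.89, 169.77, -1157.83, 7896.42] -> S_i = 3.65*(-6.82)^i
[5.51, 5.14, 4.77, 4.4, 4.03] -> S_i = 5.51 + -0.37*i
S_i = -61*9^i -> [-61, -549, -4941, -44469, -400221]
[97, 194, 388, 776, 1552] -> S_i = 97*2^i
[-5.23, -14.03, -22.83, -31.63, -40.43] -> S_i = -5.23 + -8.80*i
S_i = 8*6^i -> [8, 48, 288, 1728, 10368]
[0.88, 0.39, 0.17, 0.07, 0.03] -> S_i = 0.88*0.44^i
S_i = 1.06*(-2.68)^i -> [1.06, -2.84, 7.61, -20.4, 54.68]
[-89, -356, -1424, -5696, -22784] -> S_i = -89*4^i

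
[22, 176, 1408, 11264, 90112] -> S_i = 22*8^i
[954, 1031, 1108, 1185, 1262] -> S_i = 954 + 77*i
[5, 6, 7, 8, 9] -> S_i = 5 + 1*i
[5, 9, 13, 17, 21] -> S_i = 5 + 4*i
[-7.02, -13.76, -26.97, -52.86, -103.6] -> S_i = -7.02*1.96^i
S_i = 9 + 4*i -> [9, 13, 17, 21, 25]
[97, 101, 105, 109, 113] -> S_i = 97 + 4*i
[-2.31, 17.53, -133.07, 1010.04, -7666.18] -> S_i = -2.31*(-7.59)^i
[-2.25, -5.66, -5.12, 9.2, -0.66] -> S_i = Random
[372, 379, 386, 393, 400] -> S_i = 372 + 7*i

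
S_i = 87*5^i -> [87, 435, 2175, 10875, 54375]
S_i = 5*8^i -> [5, 40, 320, 2560, 20480]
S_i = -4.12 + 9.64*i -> [-4.12, 5.52, 15.16, 24.8, 34.44]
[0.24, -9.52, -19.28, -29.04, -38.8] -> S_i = 0.24 + -9.76*i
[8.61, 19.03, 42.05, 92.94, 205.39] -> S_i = 8.61*2.21^i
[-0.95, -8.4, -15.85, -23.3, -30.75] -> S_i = -0.95 + -7.45*i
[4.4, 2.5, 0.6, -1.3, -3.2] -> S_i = 4.40 + -1.90*i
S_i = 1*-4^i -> [1, -4, 16, -64, 256]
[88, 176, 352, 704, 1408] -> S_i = 88*2^i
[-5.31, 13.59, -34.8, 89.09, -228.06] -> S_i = -5.31*(-2.56)^i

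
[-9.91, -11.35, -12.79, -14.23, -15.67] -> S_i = -9.91 + -1.44*i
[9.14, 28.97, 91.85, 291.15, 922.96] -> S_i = 9.14*3.17^i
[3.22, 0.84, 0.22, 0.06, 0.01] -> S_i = 3.22*0.26^i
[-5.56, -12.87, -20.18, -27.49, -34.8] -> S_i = -5.56 + -7.31*i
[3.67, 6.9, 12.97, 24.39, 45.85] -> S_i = 3.67*1.88^i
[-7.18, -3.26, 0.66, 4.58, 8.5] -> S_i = -7.18 + 3.92*i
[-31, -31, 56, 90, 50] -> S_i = Random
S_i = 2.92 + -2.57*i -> [2.92, 0.35, -2.22, -4.79, -7.36]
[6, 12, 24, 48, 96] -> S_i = 6*2^i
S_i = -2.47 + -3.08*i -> [-2.47, -5.55, -8.63, -11.71, -14.79]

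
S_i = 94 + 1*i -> [94, 95, 96, 97, 98]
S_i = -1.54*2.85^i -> [-1.54, -4.39, -12.51, -35.65, -101.6]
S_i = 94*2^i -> [94, 188, 376, 752, 1504]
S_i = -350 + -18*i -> [-350, -368, -386, -404, -422]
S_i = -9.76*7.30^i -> [-9.76, -71.25, -520.11, -3796.81, -27716.68]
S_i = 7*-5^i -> [7, -35, 175, -875, 4375]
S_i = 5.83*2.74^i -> [5.83, 15.97, 43.77, 119.93, 328.6]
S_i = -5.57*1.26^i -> [-5.57, -7.02, -8.84, -11.14, -14.04]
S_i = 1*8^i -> [1, 8, 64, 512, 4096]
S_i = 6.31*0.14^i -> [6.31, 0.88, 0.12, 0.02, 0.0]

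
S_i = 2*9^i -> [2, 18, 162, 1458, 13122]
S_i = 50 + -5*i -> [50, 45, 40, 35, 30]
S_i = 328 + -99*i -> [328, 229, 130, 31, -68]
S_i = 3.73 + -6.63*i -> [3.73, -2.9, -9.53, -16.16, -22.79]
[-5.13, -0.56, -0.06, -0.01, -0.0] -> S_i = -5.13*0.11^i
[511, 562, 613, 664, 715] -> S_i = 511 + 51*i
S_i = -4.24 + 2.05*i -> [-4.24, -2.19, -0.14, 1.91, 3.96]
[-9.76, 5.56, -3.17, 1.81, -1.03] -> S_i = -9.76*(-0.57)^i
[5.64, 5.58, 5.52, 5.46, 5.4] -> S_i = 5.64 + -0.06*i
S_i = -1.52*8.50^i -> [-1.52, -12.92, -109.82, -933.47, -7934.5]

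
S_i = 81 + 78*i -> [81, 159, 237, 315, 393]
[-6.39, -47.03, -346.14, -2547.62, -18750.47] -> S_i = -6.39*7.36^i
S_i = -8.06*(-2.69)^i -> [-8.06, 21.68, -58.32, 156.89, -422.03]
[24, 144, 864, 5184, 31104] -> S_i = 24*6^i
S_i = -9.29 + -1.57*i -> [-9.29, -10.86, -12.43, -14.0, -15.57]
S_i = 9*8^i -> [9, 72, 576, 4608, 36864]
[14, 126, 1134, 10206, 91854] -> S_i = 14*9^i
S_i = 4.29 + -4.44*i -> [4.29, -0.15, -4.59, -9.03, -13.47]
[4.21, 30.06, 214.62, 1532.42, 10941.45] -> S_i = 4.21*7.14^i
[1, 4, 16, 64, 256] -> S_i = 1*4^i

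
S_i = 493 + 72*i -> [493, 565, 637, 709, 781]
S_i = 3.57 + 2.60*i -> [3.57, 6.17, 8.77, 11.37, 13.97]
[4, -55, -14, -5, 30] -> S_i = Random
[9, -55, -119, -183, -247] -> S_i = 9 + -64*i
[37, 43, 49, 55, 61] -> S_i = 37 + 6*i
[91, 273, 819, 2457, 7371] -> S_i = 91*3^i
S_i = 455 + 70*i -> [455, 525, 595, 665, 735]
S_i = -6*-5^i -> [-6, 30, -150, 750, -3750]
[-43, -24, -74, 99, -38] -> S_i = Random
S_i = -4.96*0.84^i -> [-4.96, -4.17, -3.5, -2.94, -2.47]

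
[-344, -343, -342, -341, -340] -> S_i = -344 + 1*i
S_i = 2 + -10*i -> [2, -8, -18, -28, -38]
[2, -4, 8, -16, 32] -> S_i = 2*-2^i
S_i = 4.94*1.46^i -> [4.94, 7.21, 10.53, 15.37, 22.45]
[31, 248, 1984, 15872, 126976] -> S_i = 31*8^i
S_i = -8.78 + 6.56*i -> [-8.78, -2.22, 4.34, 10.9, 17.46]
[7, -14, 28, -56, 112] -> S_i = 7*-2^i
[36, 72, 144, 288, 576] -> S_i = 36*2^i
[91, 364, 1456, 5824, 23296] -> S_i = 91*4^i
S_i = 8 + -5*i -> [8, 3, -2, -7, -12]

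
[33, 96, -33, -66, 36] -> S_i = Random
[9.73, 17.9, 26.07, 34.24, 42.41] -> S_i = 9.73 + 8.17*i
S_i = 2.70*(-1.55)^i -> [2.7, -4.19, 6.49, -10.05, 15.58]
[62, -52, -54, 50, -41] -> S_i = Random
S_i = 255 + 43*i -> [255, 298, 341, 384, 427]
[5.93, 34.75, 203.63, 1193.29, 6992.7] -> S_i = 5.93*5.86^i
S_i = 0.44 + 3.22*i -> [0.44, 3.66, 6.88, 10.1, 13.32]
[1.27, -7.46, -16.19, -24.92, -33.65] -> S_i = 1.27 + -8.73*i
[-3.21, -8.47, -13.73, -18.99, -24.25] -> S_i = -3.21 + -5.26*i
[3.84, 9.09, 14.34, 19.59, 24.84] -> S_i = 3.84 + 5.25*i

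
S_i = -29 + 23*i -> [-29, -6, 17, 40, 63]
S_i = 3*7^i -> [3, 21, 147, 1029, 7203]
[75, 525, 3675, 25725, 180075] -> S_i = 75*7^i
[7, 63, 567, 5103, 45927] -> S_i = 7*9^i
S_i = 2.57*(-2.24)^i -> [2.57, -5.76, 12.9, -28.89, 64.7]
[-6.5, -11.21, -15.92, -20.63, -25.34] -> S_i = -6.50 + -4.71*i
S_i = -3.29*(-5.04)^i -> [-3.29, 16.58, -83.57, 421.2, -2122.84]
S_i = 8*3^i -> [8, 24, 72, 216, 648]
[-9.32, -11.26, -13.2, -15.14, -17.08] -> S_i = -9.32 + -1.94*i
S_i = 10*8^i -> [10, 80, 640, 5120, 40960]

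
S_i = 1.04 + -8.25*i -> [1.04, -7.21, -15.46, -23.71, -31.96]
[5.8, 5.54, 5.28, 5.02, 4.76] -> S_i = 5.80 + -0.26*i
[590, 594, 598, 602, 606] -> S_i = 590 + 4*i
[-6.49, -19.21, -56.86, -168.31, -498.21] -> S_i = -6.49*2.96^i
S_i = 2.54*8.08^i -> [2.54, 20.52, 165.83, 1339.89, 10826.28]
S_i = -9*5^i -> [-9, -45, -225, -1125, -5625]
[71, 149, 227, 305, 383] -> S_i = 71 + 78*i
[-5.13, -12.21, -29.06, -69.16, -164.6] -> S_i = -5.13*2.38^i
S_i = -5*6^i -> [-5, -30, -180, -1080, -6480]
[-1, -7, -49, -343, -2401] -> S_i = -1*7^i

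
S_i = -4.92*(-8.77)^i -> [-4.92, 43.15, -378.41, 3318.67, -29104.72]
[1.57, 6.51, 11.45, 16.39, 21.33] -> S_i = 1.57 + 4.94*i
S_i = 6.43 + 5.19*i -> [6.43, 11.62, 16.81, 22.0, 27.19]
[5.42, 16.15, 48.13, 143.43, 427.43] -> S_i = 5.42*2.98^i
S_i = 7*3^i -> [7, 21, 63, 189, 567]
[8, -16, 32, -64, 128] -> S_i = 8*-2^i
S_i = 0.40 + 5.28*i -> [0.4, 5.68, 10.96, 16.24, 21.52]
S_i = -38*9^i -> [-38, -342, -3078, -27702, -249318]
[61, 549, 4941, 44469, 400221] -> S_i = 61*9^i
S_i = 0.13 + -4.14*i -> [0.13, -4.01, -8.15, -12.29, -16.43]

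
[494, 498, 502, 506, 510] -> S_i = 494 + 4*i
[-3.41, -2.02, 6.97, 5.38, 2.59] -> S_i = Random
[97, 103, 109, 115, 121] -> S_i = 97 + 6*i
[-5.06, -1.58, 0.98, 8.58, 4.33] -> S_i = Random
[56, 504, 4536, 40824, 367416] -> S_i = 56*9^i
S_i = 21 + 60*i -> [21, 81, 141, 201, 261]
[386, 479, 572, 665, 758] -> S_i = 386 + 93*i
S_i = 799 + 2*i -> [799, 801, 803, 805, 807]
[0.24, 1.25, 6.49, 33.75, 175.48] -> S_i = 0.24*5.20^i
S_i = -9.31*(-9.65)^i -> [-9.31, 89.84, -866.97, 8366.27, -80734.46]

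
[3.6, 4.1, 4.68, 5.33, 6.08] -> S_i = 3.60*1.14^i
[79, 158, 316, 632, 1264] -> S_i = 79*2^i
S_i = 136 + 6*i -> [136, 142, 148, 154, 160]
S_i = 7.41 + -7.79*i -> [7.41, -0.38, -8.17, -15.96, -23.75]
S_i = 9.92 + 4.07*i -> [9.92, 13.99, 18.06, 22.13, 26.2]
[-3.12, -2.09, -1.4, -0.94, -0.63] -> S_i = -3.12*0.67^i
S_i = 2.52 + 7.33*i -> [2.52, 9.85, 17.18, 24.51, 31.84]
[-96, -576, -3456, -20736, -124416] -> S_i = -96*6^i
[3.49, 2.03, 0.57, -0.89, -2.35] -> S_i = 3.49 + -1.46*i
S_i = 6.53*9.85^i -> [6.53, 64.32, 633.56, 6240.54, 61469.28]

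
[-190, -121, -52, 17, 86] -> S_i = -190 + 69*i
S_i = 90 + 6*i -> [90, 96, 102, 108, 114]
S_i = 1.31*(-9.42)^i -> [1.31, -12.34, 116.24, -1095.02, 10315.13]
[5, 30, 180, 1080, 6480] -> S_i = 5*6^i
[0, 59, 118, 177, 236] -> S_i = 0 + 59*i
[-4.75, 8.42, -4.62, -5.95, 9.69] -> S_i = Random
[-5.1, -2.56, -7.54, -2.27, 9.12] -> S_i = Random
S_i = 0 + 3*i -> [0, 3, 6, 9, 12]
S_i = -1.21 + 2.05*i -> [-1.21, 0.84, 2.89, 4.94, 6.99]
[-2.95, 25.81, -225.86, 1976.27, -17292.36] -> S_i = -2.95*(-8.75)^i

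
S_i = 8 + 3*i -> [8, 11, 14, 17, 20]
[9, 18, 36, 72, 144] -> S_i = 9*2^i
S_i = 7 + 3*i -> [7, 10, 13, 16, 19]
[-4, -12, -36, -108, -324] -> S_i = -4*3^i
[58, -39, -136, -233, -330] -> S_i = 58 + -97*i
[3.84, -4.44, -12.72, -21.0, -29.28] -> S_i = 3.84 + -8.28*i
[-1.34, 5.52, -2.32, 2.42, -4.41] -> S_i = Random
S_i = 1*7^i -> [1, 7, 49, 343, 2401]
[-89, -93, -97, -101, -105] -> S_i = -89 + -4*i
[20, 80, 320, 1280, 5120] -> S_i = 20*4^i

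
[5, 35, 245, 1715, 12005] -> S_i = 5*7^i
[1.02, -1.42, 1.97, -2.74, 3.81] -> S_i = 1.02*(-1.39)^i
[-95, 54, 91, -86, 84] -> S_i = Random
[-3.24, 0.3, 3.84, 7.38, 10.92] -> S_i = -3.24 + 3.54*i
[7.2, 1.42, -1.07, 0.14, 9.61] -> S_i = Random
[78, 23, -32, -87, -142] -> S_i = 78 + -55*i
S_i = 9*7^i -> [9, 63, 441, 3087, 21609]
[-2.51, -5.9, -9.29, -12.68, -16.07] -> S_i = -2.51 + -3.39*i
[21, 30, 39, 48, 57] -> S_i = 21 + 9*i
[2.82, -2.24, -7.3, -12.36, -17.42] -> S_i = 2.82 + -5.06*i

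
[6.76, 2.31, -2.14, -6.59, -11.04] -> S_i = 6.76 + -4.45*i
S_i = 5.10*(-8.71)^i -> [5.1, -44.42, 386.91, -3369.96, 29352.34]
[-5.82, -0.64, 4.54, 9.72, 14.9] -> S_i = -5.82 + 5.18*i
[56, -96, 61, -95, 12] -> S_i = Random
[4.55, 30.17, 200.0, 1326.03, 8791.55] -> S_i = 4.55*6.63^i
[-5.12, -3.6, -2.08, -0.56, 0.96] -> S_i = -5.12 + 1.52*i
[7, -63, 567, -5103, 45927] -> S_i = 7*-9^i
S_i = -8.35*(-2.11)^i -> [-8.35, 17.62, -37.18, 78.44, -165.51]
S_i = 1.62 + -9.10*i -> [1.62, -7.48, -16.58, -25.68, -34.78]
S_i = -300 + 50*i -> [-300, -250, -200, -150, -100]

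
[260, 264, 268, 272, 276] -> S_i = 260 + 4*i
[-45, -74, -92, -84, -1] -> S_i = Random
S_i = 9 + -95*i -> [9, -86, -181, -276, -371]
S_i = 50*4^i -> [50, 200, 800, 3200, 12800]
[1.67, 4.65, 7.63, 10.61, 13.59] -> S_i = 1.67 + 2.98*i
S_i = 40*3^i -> [40, 120, 360, 1080, 3240]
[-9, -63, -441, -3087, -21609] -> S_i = -9*7^i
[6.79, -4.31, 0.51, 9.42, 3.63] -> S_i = Random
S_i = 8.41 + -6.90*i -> [8.41, 1.51, -5.39, -12.29, -19.19]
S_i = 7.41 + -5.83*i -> [7.41, 1.58, -4.25, -10.08, -15.91]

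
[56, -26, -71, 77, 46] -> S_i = Random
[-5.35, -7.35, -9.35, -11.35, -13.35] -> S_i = -5.35 + -2.00*i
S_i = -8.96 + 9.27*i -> [-8.96, 0.31, 9.58, 18.85, 28.12]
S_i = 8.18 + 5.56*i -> [8.18, 13.74, 19.3, 24.86, 30.42]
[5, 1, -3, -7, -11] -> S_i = 5 + -4*i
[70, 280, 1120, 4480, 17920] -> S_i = 70*4^i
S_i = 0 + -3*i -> [0, -3, -6, -9, -12]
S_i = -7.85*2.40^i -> [-7.85, -18.84, -45.22, -108.52, -260.44]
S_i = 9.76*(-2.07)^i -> [9.76, -20.2, 41.82, -86.57, 179.2]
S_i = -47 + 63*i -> [-47, 16, 79, 142, 205]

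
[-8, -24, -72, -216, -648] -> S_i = -8*3^i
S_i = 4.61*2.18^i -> [4.61, 10.05, 21.91, 47.76, 104.12]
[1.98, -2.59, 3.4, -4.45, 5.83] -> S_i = 1.98*(-1.31)^i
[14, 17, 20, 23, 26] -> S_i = 14 + 3*i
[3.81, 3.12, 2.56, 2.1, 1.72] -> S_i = 3.81*0.82^i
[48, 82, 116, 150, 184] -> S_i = 48 + 34*i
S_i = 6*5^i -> [6, 30, 150, 750, 3750]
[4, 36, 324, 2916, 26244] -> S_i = 4*9^i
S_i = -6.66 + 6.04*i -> [-6.66, -0.62, 5.42, 11.46, 17.5]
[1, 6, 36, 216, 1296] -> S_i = 1*6^i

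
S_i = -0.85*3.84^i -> [-0.85, -3.26, -12.53, -48.13, -184.82]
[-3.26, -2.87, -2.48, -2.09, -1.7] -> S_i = -3.26 + 0.39*i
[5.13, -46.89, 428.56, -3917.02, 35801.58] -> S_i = 5.13*(-9.14)^i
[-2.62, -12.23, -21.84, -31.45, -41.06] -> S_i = -2.62 + -9.61*i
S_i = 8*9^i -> [8, 72, 648, 5832, 52488]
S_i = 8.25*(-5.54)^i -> [8.25, -45.7, 253.21, -1402.76, 7771.29]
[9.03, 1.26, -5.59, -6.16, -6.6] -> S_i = Random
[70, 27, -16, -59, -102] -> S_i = 70 + -43*i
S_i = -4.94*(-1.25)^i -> [-4.94, 6.18, -7.72, 9.65, -12.06]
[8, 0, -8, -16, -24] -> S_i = 8 + -8*i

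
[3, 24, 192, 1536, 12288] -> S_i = 3*8^i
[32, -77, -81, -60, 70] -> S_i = Random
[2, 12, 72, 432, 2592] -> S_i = 2*6^i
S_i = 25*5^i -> [25, 125, 625, 3125, 15625]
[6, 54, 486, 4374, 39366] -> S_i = 6*9^i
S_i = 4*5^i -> [4, 20, 100, 500, 2500]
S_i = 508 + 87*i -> [508, 595, 682, 769, 856]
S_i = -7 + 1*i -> [-7, -6, -5, -4, -3]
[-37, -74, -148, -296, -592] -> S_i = -37*2^i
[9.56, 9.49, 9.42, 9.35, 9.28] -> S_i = 9.56 + -0.07*i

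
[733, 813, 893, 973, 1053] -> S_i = 733 + 80*i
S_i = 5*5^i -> [5, 25, 125, 625, 3125]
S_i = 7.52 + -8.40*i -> [7.52, -0.88, -9.28, -17.68, -26.08]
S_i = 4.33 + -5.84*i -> [4.33, -1.51, -7.35, -13.19, -19.03]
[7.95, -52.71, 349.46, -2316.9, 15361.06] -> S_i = 7.95*(-6.63)^i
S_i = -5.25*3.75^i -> [-5.25, -19.69, -73.83, -276.86, -1038.21]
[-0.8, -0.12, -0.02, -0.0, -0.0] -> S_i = -0.80*0.15^i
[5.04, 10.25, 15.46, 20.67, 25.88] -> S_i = 5.04 + 5.21*i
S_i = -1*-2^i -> [-1, 2, -4, 8, -16]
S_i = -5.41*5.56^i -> [-5.41, -30.08, -167.24, -929.87, -5170.07]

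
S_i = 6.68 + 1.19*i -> [6.68, 7.87, 9.06, 10.25, 11.44]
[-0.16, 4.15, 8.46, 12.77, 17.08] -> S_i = -0.16 + 4.31*i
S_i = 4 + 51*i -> [4, 55, 106, 157, 208]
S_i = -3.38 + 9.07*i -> [-3.38, 5.69, 14.76, 23.83, 32.9]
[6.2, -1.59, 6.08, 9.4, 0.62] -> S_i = Random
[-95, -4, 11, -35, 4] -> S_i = Random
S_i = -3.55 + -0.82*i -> [-3.55, -4.37, -5.19, -6.01, -6.83]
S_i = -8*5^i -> [-8, -40, -200, -1000, -5000]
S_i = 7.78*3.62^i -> [7.78, 28.16, 101.95, 369.07, 1336.02]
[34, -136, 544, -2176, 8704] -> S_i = 34*-4^i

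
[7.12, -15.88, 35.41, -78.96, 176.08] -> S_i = 7.12*(-2.23)^i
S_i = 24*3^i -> [24, 72, 216, 648, 1944]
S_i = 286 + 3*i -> [286, 289, 292, 295, 298]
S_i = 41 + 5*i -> [41, 46, 51, 56, 61]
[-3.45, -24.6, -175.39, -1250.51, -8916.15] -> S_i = -3.45*7.13^i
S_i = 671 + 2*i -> [671, 673, 675, 677, 679]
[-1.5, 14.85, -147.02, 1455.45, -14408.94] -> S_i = -1.50*(-9.90)^i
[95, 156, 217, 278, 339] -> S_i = 95 + 61*i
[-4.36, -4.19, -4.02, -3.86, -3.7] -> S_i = -4.36*0.96^i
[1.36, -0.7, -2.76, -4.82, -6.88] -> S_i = 1.36 + -2.06*i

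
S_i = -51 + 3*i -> [-51, -48, -45, -42, -39]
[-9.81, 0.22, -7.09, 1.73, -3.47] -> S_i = Random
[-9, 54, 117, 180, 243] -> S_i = -9 + 63*i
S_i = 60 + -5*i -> [60, 55, 50, 45, 40]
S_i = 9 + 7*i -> [9, 16, 23, 30, 37]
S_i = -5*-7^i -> [-5, 35, -245, 1715, -12005]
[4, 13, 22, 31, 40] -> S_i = 4 + 9*i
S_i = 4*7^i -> [4, 28, 196, 1372, 9604]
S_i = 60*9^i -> [60, 540, 4860, 43740, 393660]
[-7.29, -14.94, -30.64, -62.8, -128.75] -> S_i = -7.29*2.05^i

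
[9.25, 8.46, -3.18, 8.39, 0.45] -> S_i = Random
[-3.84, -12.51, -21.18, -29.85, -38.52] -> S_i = -3.84 + -8.67*i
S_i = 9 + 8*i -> [9, 17, 25, 33, 41]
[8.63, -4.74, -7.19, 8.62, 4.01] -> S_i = Random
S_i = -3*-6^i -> [-3, 18, -108, 648, -3888]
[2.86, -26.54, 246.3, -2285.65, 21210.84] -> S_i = 2.86*(-9.28)^i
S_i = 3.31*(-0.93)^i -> [3.31, -3.08, 2.86, -2.66, 2.48]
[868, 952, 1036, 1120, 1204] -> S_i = 868 + 84*i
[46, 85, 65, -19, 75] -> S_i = Random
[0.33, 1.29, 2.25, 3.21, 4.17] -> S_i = 0.33 + 0.96*i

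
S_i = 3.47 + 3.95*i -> [3.47, 7.42, 11.37, 15.32, 19.27]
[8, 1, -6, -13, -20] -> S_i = 8 + -7*i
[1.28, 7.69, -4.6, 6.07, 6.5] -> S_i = Random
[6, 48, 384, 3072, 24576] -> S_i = 6*8^i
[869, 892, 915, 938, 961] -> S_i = 869 + 23*i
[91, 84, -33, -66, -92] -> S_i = Random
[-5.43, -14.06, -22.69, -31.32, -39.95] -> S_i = -5.43 + -8.63*i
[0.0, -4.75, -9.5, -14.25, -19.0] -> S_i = 0.00 + -4.75*i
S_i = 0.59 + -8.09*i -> [0.59, -7.5, -15.59, -23.68, -31.77]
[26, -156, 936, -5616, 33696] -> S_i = 26*-6^i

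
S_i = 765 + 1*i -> [765, 766, 767, 768, 769]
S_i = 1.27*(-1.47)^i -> [1.27, -1.87, 2.74, -4.03, 5.93]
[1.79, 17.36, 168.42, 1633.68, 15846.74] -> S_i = 1.79*9.70^i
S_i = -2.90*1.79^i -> [-2.9, -5.19, -9.29, -16.63, -29.77]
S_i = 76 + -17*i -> [76, 59, 42, 25, 8]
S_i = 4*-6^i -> [4, -24, 144, -864, 5184]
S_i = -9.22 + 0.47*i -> [-9.22, -8.75, -8.28, -7.81, -7.34]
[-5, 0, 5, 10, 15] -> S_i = -5 + 5*i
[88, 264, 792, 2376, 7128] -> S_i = 88*3^i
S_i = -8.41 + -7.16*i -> [-8.41, -15.57, -22.73, -29.89, -37.05]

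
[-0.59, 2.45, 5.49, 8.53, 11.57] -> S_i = -0.59 + 3.04*i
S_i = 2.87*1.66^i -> [2.87, 4.76, 7.91, 13.13, 21.79]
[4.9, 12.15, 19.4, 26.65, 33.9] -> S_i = 4.90 + 7.25*i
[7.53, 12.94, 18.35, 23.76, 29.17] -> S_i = 7.53 + 5.41*i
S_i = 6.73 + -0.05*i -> [6.73, 6.68, 6.63, 6.58, 6.53]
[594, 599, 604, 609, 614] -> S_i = 594 + 5*i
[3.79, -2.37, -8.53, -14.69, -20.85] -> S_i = 3.79 + -6.16*i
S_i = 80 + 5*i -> [80, 85, 90, 95, 100]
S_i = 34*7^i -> [34, 238, 1666, 11662, 81634]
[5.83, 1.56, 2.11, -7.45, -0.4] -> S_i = Random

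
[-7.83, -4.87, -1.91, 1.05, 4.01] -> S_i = -7.83 + 2.96*i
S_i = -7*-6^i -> [-7, 42, -252, 1512, -9072]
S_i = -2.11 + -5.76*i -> [-2.11, -7.87, -13.63, -19.39, -25.15]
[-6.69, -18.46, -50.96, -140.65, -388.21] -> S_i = -6.69*2.76^i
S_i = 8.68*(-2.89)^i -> [8.68, -25.09, 72.5, -209.51, 605.5]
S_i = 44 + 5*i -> [44, 49, 54, 59, 64]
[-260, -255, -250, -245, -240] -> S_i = -260 + 5*i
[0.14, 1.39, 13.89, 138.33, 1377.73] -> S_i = 0.14*9.96^i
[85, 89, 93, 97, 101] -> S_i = 85 + 4*i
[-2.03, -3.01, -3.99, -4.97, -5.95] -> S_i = -2.03 + -0.98*i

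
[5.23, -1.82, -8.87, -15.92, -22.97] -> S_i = 5.23 + -7.05*i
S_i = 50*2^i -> [50, 100, 200, 400, 800]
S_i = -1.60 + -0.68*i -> [-1.6, -2.28, -2.96, -3.64, -4.32]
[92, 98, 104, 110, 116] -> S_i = 92 + 6*i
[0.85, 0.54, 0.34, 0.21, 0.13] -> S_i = 0.85*0.63^i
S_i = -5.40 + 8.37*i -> [-5.4, 2.97, 11.34, 19.71, 28.08]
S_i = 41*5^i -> [41, 205, 1025, 5125, 25625]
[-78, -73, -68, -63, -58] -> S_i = -78 + 5*i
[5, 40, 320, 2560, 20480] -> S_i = 5*8^i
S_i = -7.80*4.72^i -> [-7.8, -36.82, -173.77, -820.2, -3871.35]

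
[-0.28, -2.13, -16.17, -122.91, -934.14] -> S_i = -0.28*7.60^i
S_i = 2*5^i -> [2, 10, 50, 250, 1250]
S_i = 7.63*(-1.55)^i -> [7.63, -11.83, 18.33, -28.41, 44.04]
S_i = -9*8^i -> [-9, -72, -576, -4608, -36864]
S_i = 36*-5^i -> [36, -180, 900, -4500, 22500]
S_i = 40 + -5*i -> [40, 35, 30, 25, 20]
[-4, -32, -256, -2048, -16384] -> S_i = -4*8^i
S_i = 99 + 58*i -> [99, 157, 215, 273, 331]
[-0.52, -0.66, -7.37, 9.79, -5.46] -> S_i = Random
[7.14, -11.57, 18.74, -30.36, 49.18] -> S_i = 7.14*(-1.62)^i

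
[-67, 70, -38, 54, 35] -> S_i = Random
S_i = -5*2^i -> [-5, -10, -20, -40, -80]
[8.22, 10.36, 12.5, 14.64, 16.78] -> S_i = 8.22 + 2.14*i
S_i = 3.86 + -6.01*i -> [3.86, -2.15, -8.16, -14.17, -20.18]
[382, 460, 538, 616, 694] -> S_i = 382 + 78*i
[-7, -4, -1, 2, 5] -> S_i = -7 + 3*i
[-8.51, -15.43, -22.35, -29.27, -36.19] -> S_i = -8.51 + -6.92*i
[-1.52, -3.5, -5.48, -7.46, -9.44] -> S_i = -1.52 + -1.98*i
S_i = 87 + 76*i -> [87, 163, 239, 315, 391]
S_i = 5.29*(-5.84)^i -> [5.29, -30.89, 180.42, -1053.64, 6153.29]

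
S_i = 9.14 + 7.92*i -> [9.14, 17.06, 24.98, 32.9, 40.82]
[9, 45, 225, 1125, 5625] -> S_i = 9*5^i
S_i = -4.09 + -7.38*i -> [-4.09, -11.47, -18.85, -26.23, -33.61]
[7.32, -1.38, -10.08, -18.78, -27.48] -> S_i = 7.32 + -8.70*i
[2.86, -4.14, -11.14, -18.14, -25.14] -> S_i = 2.86 + -7.00*i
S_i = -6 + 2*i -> [-6, -4, -2, 0, 2]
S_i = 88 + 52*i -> [88, 140, 192, 244, 296]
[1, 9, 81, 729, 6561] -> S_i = 1*9^i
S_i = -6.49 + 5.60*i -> [-6.49, -0.89, 4.71, 10.31, 15.91]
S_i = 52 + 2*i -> [52, 54, 56, 58, 60]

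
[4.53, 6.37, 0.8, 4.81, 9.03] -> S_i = Random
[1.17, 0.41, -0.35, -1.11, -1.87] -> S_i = 1.17 + -0.76*i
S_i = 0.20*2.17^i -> [0.2, 0.43, 0.94, 2.04, 4.43]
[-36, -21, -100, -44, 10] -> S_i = Random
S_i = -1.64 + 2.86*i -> [-1.64, 1.22, 4.08, 6.94, 9.8]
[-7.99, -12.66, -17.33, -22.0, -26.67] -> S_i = -7.99 + -4.67*i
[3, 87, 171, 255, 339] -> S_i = 3 + 84*i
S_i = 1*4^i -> [1, 4, 16, 64, 256]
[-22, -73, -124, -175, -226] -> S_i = -22 + -51*i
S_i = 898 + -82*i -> [898, 816, 734, 652, 570]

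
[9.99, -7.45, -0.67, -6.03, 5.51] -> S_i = Random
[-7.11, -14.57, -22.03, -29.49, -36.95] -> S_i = -7.11 + -7.46*i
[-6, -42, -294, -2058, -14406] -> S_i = -6*7^i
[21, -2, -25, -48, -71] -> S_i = 21 + -23*i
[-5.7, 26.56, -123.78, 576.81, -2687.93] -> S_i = -5.70*(-4.66)^i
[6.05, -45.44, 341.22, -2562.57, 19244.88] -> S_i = 6.05*(-7.51)^i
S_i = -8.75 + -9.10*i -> [-8.75, -17.85, -26.95, -36.05, -45.15]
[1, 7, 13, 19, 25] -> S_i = 1 + 6*i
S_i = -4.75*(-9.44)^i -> [-4.75, 44.84, -423.29, 3995.85, -37720.86]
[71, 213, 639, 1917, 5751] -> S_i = 71*3^i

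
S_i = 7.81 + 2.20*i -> [7.81, 10.01, 12.21, 14.41, 16.61]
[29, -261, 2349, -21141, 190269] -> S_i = 29*-9^i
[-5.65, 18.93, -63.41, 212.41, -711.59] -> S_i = -5.65*(-3.35)^i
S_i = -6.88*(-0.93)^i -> [-6.88, 6.4, -5.95, 5.53, -5.15]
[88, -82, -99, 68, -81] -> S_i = Random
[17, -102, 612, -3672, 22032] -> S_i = 17*-6^i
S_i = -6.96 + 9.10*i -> [-6.96, 2.14, 11.24, 20.34, 29.44]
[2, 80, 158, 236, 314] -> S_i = 2 + 78*i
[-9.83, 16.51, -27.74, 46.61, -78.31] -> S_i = -9.83*(-1.68)^i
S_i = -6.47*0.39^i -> [-6.47, -2.52, -0.98, -0.38, -0.15]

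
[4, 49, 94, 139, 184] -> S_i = 4 + 45*i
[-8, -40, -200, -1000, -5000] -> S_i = -8*5^i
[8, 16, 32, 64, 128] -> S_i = 8*2^i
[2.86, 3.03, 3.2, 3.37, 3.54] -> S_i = 2.86 + 0.17*i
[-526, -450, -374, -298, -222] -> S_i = -526 + 76*i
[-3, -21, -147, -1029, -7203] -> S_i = -3*7^i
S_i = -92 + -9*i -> [-92, -101, -110, -119, -128]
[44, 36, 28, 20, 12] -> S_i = 44 + -8*i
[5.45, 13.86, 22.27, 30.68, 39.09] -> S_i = 5.45 + 8.41*i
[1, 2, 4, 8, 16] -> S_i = 1*2^i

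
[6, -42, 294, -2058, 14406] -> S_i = 6*-7^i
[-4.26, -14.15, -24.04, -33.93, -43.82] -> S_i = -4.26 + -9.89*i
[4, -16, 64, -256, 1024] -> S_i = 4*-4^i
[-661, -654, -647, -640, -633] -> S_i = -661 + 7*i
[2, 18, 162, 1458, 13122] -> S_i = 2*9^i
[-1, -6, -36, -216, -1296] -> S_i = -1*6^i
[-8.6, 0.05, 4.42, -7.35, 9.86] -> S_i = Random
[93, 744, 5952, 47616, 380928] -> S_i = 93*8^i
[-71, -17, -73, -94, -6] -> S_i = Random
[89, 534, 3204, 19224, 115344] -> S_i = 89*6^i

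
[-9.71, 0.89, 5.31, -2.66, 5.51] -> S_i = Random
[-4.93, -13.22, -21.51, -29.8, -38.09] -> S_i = -4.93 + -8.29*i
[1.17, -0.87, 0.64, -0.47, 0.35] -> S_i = 1.17*(-0.74)^i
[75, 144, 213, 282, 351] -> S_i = 75 + 69*i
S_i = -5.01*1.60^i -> [-5.01, -8.02, -12.83, -20.52, -32.83]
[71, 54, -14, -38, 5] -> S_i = Random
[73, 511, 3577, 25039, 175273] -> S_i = 73*7^i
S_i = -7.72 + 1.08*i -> [-7.72, -6.64, -5.56, -4.48, -3.4]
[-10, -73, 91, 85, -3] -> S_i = Random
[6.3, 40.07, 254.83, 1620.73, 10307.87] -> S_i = 6.30*6.36^i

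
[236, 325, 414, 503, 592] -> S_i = 236 + 89*i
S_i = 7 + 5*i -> [7, 12, 17, 22, 27]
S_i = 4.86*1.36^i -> [4.86, 6.61, 8.99, 12.23, 16.63]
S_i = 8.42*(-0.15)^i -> [8.42, -1.26, 0.19, -0.03, 0.0]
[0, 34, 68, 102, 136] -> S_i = 0 + 34*i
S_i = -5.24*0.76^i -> [-5.24, -3.98, -3.03, -2.3, -1.75]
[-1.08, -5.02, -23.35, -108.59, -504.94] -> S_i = -1.08*4.65^i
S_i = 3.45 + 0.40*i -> [3.45, 3.85, 4.25, 4.65, 5.05]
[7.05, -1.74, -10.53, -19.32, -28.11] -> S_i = 7.05 + -8.79*i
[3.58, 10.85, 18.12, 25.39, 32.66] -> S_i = 3.58 + 7.27*i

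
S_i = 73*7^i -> [73, 511, 3577, 25039, 175273]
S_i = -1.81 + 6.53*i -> [-1.81, 4.72, 11.25, 17.78, 24.31]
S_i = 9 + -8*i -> [9, 1, -7, -15, -23]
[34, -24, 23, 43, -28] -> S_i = Random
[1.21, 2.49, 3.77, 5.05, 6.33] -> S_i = 1.21 + 1.28*i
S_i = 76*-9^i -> [76, -684, 6156, -55404, 498636]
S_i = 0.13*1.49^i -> [0.13, 0.19, 0.29, 0.43, 0.64]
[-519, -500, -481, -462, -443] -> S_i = -519 + 19*i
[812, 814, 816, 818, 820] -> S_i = 812 + 2*i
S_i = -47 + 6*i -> [-47, -41, -35, -29, -23]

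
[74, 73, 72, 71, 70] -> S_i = 74 + -1*i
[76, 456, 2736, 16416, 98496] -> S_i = 76*6^i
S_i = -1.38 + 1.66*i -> [-1.38, 0.28, 1.94, 3.6, 5.26]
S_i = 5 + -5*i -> [5, 0, -5, -10, -15]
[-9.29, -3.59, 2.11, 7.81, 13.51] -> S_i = -9.29 + 5.70*i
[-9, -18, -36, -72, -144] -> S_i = -9*2^i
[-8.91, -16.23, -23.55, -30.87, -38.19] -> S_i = -8.91 + -7.32*i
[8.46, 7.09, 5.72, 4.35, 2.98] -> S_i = 8.46 + -1.37*i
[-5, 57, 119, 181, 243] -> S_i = -5 + 62*i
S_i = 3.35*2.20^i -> [3.35, 7.37, 16.21, 35.67, 78.48]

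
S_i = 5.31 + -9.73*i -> [5.31, -4.42, -14.15, -23.88, -33.61]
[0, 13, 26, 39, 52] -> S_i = 0 + 13*i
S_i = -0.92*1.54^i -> [-0.92, -1.42, -2.18, -3.36, -5.17]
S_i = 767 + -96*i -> [767, 671, 575, 479, 383]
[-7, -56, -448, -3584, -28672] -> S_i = -7*8^i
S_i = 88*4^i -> [88, 352, 1408, 5632, 22528]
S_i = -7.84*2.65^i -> [-7.84, -20.78, -55.06, -145.9, -386.63]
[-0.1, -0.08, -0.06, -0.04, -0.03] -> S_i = -0.10*0.76^i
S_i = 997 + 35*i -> [997, 1032, 1067, 1102, 1137]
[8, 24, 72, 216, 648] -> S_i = 8*3^i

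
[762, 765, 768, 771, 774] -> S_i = 762 + 3*i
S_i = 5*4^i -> [5, 20, 80, 320, 1280]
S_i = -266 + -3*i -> [-266, -269, -272, -275, -278]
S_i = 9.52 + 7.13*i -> [9.52, 16.65, 23.78, 30.91, 38.04]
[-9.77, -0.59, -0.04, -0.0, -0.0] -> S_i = -9.77*0.06^i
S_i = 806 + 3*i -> [806, 809, 812, 815, 818]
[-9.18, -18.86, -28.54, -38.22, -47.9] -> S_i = -9.18 + -9.68*i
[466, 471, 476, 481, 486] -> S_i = 466 + 5*i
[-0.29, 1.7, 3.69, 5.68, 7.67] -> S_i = -0.29 + 1.99*i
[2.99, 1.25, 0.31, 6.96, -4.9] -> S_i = Random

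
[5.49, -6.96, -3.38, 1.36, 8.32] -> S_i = Random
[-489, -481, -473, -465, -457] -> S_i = -489 + 8*i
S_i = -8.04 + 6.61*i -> [-8.04, -1.43, 5.18, 11.79, 18.4]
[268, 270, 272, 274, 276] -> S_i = 268 + 2*i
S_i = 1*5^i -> [1, 5, 25, 125, 625]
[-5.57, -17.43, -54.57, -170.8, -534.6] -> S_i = -5.57*3.13^i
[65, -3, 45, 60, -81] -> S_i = Random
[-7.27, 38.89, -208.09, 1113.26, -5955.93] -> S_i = -7.27*(-5.35)^i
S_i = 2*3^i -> [2, 6, 18, 54, 162]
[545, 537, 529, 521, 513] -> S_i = 545 + -8*i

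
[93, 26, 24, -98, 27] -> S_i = Random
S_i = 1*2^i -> [1, 2, 4, 8, 16]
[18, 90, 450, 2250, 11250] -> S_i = 18*5^i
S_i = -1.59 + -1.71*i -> [-1.59, -3.3, -5.01, -6.72, -8.43]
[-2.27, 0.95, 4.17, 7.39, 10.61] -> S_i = -2.27 + 3.22*i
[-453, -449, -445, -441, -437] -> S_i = -453 + 4*i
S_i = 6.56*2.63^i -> [6.56, 17.25, 45.37, 119.34, 313.85]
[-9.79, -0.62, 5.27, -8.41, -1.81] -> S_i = Random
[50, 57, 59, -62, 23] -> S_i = Random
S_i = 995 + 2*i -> [995, 997, 999, 1001, 1003]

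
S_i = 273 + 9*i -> [273, 282, 291, 300, 309]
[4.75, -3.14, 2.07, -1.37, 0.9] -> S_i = 4.75*(-0.66)^i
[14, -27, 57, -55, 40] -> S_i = Random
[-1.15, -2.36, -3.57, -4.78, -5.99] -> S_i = -1.15 + -1.21*i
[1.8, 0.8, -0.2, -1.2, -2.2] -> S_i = 1.80 + -1.00*i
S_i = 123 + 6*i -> [123, 129, 135, 141, 147]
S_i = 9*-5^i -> [9, -45, 225, -1125, 5625]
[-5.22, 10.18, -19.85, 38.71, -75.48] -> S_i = -5.22*(-1.95)^i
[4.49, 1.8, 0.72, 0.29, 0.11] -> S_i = 4.49*0.40^i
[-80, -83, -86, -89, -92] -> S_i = -80 + -3*i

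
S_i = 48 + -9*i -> [48, 39, 30, 21, 12]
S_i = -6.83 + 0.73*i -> [-6.83, -6.1, -5.37, -4.64, -3.91]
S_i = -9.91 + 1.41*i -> [-9.91, -8.5, -7.09, -5.68, -4.27]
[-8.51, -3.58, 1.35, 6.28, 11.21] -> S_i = -8.51 + 4.93*i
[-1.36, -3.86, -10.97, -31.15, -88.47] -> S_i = -1.36*2.84^i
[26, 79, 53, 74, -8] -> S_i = Random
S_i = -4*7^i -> [-4, -28, -196, -1372, -9604]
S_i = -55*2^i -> [-55, -110, -220, -440, -880]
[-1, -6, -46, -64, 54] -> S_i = Random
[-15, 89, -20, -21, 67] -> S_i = Random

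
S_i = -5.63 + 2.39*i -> [-5.63, -3.24, -0.85, 1.54, 3.93]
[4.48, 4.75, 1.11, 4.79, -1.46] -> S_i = Random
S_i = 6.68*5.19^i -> [6.68, 34.67, 179.93, 933.85, 4846.7]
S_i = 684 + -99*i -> [684, 585, 486, 387, 288]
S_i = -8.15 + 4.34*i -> [-8.15, -3.81, 0.53, 4.87, 9.21]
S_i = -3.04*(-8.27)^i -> [-3.04, 25.14, -207.91, 1719.45, -14219.87]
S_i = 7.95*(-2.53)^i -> [7.95, -20.11, 50.89, -128.74, 325.72]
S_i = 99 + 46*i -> [99, 145, 191, 237, 283]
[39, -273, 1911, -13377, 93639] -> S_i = 39*-7^i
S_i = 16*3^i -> [16, 48, 144, 432, 1296]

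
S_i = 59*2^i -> [59, 118, 236, 472, 944]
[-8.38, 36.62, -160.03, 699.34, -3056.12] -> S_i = -8.38*(-4.37)^i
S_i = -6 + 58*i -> [-6, 52, 110, 168, 226]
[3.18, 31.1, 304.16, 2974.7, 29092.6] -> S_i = 3.18*9.78^i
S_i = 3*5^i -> [3, 15, 75, 375, 1875]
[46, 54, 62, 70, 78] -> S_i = 46 + 8*i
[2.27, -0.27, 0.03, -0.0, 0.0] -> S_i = 2.27*(-0.12)^i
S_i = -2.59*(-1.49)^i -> [-2.59, 3.86, -5.75, 8.57, -12.77]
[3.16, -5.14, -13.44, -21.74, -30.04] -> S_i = 3.16 + -8.30*i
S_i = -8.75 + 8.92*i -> [-8.75, 0.17, 9.09, 18.01, 26.93]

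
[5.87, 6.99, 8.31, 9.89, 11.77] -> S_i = 5.87*1.19^i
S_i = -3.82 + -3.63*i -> [-3.82, -7.45, -11.08, -14.71, -18.34]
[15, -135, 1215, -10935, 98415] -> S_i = 15*-9^i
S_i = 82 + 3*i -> [82, 85, 88, 91, 94]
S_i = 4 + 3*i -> [4, 7, 10, 13, 16]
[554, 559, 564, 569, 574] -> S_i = 554 + 5*i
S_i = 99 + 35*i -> [99, 134, 169, 204, 239]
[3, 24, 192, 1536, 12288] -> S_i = 3*8^i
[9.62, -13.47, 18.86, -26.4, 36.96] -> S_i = 9.62*(-1.40)^i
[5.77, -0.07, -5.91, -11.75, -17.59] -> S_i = 5.77 + -5.84*i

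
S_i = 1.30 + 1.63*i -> [1.3, 2.93, 4.56, 6.19, 7.82]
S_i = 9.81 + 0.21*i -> [9.81, 10.02, 10.23, 10.44, 10.65]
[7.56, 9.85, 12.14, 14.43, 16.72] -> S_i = 7.56 + 2.29*i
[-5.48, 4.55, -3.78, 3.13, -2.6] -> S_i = -5.48*(-0.83)^i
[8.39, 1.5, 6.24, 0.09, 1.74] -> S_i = Random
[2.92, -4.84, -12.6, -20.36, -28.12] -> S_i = 2.92 + -7.76*i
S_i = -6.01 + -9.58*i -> [-6.01, -15.59, -25.17, -34.75, -44.33]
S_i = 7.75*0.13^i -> [7.75, 1.01, 0.13, 0.02, 0.0]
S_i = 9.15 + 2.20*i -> [9.15, 11.35, 13.55, 15.75, 17.95]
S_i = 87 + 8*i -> [87, 95, 103, 111, 119]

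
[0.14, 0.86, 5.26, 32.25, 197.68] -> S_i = 0.14*6.13^i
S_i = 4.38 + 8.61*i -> [4.38, 12.99, 21.6, 30.21, 38.82]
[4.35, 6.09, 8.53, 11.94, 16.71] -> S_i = 4.35*1.40^i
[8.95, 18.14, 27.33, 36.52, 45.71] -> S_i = 8.95 + 9.19*i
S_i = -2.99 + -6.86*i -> [-2.99, -9.85, -16.71, -23.57, -30.43]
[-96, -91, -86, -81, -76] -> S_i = -96 + 5*i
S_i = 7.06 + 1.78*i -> [7.06, 8.84, 10.62, 12.4, 14.18]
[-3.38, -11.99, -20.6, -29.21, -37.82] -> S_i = -3.38 + -8.61*i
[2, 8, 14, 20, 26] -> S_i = 2 + 6*i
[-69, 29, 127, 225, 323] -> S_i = -69 + 98*i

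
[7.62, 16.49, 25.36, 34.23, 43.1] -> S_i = 7.62 + 8.87*i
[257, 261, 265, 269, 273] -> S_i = 257 + 4*i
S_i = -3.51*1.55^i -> [-3.51, -5.44, -8.43, -13.07, -20.26]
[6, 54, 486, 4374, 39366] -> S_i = 6*9^i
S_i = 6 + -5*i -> [6, 1, -4, -9, -14]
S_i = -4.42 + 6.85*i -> [-4.42, 2.43, 9.28, 16.13, 22.98]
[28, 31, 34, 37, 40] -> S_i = 28 + 3*i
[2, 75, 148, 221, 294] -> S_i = 2 + 73*i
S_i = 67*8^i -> [67, 536, 4288, 34304, 274432]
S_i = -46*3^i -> [-46, -138, -414, -1242, -3726]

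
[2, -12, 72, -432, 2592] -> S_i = 2*-6^i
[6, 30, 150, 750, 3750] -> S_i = 6*5^i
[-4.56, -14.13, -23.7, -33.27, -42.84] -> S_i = -4.56 + -9.57*i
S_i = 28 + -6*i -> [28, 22, 16, 10, 4]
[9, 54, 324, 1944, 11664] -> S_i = 9*6^i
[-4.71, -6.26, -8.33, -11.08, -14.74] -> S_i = -4.71*1.33^i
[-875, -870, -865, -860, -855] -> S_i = -875 + 5*i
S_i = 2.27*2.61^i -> [2.27, 5.92, 15.46, 40.36, 105.34]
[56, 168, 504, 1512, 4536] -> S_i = 56*3^i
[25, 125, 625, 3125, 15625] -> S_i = 25*5^i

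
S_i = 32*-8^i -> [32, -256, 2048, -16384, 131072]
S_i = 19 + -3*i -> [19, 16, 13, 10, 7]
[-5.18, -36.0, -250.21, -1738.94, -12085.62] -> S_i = -5.18*6.95^i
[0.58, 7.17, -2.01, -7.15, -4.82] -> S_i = Random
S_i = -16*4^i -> [-16, -64, -256, -1024, -4096]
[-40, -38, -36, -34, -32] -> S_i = -40 + 2*i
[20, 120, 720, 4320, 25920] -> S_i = 20*6^i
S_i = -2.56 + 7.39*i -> [-2.56, 4.83, 12.22, 19.61, 27.0]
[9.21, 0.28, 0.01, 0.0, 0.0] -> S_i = 9.21*0.03^i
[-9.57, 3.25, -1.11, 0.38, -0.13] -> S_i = -9.57*(-0.34)^i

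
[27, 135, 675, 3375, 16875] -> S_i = 27*5^i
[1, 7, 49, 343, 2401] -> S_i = 1*7^i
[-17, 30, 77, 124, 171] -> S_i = -17 + 47*i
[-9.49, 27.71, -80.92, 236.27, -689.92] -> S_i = -9.49*(-2.92)^i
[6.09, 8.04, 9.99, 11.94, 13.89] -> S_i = 6.09 + 1.95*i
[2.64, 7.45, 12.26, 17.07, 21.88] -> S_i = 2.64 + 4.81*i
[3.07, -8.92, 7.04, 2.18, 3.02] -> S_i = Random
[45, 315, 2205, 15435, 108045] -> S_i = 45*7^i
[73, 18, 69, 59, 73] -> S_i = Random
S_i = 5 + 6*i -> [5, 11, 17, 23, 29]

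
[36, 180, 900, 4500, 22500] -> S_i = 36*5^i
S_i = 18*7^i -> [18, 126, 882, 6174, 43218]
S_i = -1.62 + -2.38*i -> [-1.62, -4.0, -6.38, -8.76, -11.14]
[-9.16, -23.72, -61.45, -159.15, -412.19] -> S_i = -9.16*2.59^i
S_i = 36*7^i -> [36, 252, 1764, 12348, 86436]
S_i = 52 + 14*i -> [52, 66, 80, 94, 108]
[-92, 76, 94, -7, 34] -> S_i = Random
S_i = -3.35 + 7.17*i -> [-3.35, 3.82, 10.99, 18.16, 25.33]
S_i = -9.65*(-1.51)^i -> [-9.65, 14.57, -22.0, 33.22, -50.17]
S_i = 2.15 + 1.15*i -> [2.15, 3.3, 4.45, 5.6, 6.75]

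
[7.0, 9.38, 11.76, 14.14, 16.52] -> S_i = 7.00 + 2.38*i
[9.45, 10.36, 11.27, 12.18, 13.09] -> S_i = 9.45 + 0.91*i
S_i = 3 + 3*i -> [3, 6, 9, 12, 15]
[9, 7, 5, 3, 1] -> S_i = 9 + -2*i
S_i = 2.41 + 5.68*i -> [2.41, 8.09, 13.77, 19.45, 25.13]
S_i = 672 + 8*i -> [672, 680, 688, 696, 704]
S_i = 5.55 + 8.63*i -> [5.55, 14.18, 22.81, 31.44, 40.07]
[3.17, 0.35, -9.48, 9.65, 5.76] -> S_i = Random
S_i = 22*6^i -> [22, 132, 792, 4752, 28512]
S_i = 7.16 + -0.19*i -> [7.16, 6.97, 6.78, 6.59, 6.4]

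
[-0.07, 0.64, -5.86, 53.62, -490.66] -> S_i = -0.07*(-9.15)^i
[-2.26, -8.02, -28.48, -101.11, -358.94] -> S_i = -2.26*3.55^i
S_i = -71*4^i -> [-71, -284, -1136, -4544, -18176]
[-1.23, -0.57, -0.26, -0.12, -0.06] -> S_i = -1.23*0.46^i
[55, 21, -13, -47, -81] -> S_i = 55 + -34*i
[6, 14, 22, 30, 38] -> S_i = 6 + 8*i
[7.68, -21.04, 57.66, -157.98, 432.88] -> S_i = 7.68*(-2.74)^i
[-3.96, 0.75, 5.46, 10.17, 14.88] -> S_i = -3.96 + 4.71*i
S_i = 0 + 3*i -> [0, 3, 6, 9, 12]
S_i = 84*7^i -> [84, 588, 4116, 28812, 201684]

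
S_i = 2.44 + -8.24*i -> [2.44, -5.8, -14.04, -22.28, -30.52]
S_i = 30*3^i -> [30, 90, 270, 810, 2430]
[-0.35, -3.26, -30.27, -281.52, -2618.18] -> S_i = -0.35*9.30^i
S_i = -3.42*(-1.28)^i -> [-3.42, 4.38, -5.6, 7.17, -9.18]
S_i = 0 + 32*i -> [0, 32, 64, 96, 128]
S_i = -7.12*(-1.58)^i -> [-7.12, 11.25, -17.77, 28.08, -44.37]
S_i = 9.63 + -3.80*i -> [9.63, 5.83, 2.03, -1.77, -5.57]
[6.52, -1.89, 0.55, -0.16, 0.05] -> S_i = 6.52*(-0.29)^i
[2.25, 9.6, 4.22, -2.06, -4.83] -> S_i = Random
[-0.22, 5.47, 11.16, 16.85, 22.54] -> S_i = -0.22 + 5.69*i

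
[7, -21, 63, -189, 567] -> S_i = 7*-3^i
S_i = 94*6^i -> [94, 564, 3384, 20304, 121824]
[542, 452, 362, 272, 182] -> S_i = 542 + -90*i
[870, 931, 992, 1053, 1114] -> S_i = 870 + 61*i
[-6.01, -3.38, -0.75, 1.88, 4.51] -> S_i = -6.01 + 2.63*i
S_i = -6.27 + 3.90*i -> [-6.27, -2.37, 1.53, 5.43, 9.33]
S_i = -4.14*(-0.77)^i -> [-4.14, 3.19, -2.45, 1.89, -1.46]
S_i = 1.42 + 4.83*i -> [1.42, 6.25, 11.08, 15.91, 20.74]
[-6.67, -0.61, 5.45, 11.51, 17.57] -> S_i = -6.67 + 6.06*i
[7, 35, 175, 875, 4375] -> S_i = 7*5^i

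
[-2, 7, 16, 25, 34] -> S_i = -2 + 9*i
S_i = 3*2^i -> [3, 6, 12, 24, 48]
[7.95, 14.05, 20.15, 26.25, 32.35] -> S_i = 7.95 + 6.10*i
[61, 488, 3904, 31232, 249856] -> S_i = 61*8^i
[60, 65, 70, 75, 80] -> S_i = 60 + 5*i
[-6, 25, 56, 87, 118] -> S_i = -6 + 31*i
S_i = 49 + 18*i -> [49, 67, 85, 103, 121]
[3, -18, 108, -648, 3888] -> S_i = 3*-6^i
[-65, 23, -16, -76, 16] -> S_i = Random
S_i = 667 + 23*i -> [667, 690, 713, 736, 759]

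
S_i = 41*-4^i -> [41, -164, 656, -2624, 10496]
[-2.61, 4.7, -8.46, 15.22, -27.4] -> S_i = -2.61*(-1.80)^i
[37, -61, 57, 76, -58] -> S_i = Random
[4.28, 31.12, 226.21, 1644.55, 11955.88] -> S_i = 4.28*7.27^i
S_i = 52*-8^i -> [52, -416, 3328, -26624, 212992]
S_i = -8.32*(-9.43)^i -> [-8.32, 78.46, -739.86, 6976.83, -65791.55]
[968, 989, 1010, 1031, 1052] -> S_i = 968 + 21*i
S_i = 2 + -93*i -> [2, -91, -184, -277, -370]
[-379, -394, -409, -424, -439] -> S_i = -379 + -15*i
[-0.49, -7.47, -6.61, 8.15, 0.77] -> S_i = Random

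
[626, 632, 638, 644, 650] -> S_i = 626 + 6*i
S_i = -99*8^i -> [-99, -792, -6336, -50688, -405504]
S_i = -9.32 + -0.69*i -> [-9.32, -10.01, -10.7, -11.39, -12.08]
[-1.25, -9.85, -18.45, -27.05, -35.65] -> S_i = -1.25 + -8.60*i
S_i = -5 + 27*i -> [-5, 22, 49, 76, 103]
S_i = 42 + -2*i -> [42, 40, 38, 36, 34]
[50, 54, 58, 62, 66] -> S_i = 50 + 4*i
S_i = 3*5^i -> [3, 15, 75, 375, 1875]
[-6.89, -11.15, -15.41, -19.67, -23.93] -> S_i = -6.89 + -4.26*i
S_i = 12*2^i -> [12, 24, 48, 96, 192]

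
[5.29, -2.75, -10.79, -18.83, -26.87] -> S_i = 5.29 + -8.04*i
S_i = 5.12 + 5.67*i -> [5.12, 10.79, 16.46, 22.13, 27.8]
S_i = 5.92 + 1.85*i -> [5.92, 7.77, 9.62, 11.47, 13.32]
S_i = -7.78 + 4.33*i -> [-7.78, -3.45, 0.88, 5.21, 9.54]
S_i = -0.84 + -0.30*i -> [-0.84, -1.14, -1.44, -1.74, -2.04]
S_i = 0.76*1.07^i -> [0.76, 0.81, 0.87, 0.93, 1.0]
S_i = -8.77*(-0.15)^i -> [-8.77, 1.32, -0.2, 0.03, -0.0]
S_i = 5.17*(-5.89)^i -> [5.17, -30.45, 179.36, -1056.42, 6222.31]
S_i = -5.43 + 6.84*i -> [-5.43, 1.41, 8.25, 15.09, 21.93]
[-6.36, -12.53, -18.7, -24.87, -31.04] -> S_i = -6.36 + -6.17*i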